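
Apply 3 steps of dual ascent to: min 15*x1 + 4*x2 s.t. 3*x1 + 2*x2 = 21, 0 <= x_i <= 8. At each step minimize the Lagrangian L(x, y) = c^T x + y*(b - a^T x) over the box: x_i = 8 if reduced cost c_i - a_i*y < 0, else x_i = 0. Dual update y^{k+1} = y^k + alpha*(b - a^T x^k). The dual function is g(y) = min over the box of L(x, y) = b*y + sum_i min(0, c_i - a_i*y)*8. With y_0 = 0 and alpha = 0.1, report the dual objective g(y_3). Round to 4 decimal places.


Dual ascent for LP: min 15*x1 + 4*x2, 3*x1 + 2*x2 = 21, 0 <= x_i <= 8
Step 1: y^k = 0.0, reduced costs: (15.0, 4.0)
  x^k = (0.0, 0.0), subgradient = b - a^T x = 21.0
  y^{k+1} = 0.0 + 0.1*21.0 = 2.1
Step 2: y^k = 2.1, reduced costs: (8.7, -0.2)
  x^k = (0.0, 8.0), subgradient = b - a^T x = 5.0
  y^{k+1} = 2.1 + 0.1*5.0 = 2.6
Step 3: y^k = 2.6, reduced costs: (7.2, -1.2)
  x^k = (0.0, 8.0), subgradient = b - a^T x = 5.0
  y^{k+1} = 2.6 + 0.1*5.0 = 3.1
Dual objective at y_3 = 3.1: reduced costs (5.7, -2.2), box minimizer x = (0.0, 8.0)
g(y_3) = b*y + (c1 - a1*y)*x1 + (c2 - a2*y)*x2 = 21*3.1 + 5.7*0.0 + (-2.2)*8.0 = 65.1 + 0.0 - 17.6 = 47.5


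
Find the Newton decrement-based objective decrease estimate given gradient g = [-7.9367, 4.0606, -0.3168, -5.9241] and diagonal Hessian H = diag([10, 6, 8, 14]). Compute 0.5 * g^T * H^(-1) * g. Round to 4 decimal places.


Step 1: H is diagonal, so H^(-1) * g = [-0.7937, 0.6768, -0.0396, -0.4232].
Step 2: g^T H^(-1) g = sum_i g_i^2 / H_ii
  = (-7.9367)^2/10 + (4.0606)^2/6 + (-0.3168)^2/8 + (-5.9241)^2/14
  = 6.2991 + 2.7481 + 0.0125 + 2.5068 = 11.5665
Step 3: Objective decrease = 0.5 * g^T H^(-1) g = 5.7833


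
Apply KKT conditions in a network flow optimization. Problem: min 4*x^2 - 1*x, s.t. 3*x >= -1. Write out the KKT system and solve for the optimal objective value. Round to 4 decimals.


Step 1: Try lambda = 0 (constraint inactive).
Stationarity: 2*4*x - 1 = 0
x* = 1/(2*4) = 0.125
Check constraint: 3*0.125 = 0.375 >= -1 -- satisfied.
Step 2: Compute optimal value.
f(x*) = 4*0.125^2 - 1*0.125 = -0.0625


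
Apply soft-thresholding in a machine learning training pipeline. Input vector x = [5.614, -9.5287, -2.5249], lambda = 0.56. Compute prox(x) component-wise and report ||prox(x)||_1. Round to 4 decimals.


Soft-thresholding with lambda = 0.56:
prox(5.614) = sign(5.614)*max(|5.614| - 0.56, 0) = 5.054
prox(-9.5287) = sign(-9.5287)*max(|-9.5287| - 0.56, 0) = -8.9687
prox(-2.5249) = sign(-2.5249)*max(|-2.5249| - 0.56, 0) = -1.9649
prox(x) = [5.054, -8.9687, -1.9649]
||prox(x)||_1 = 5.054 + 8.9687 + 1.9649 = 15.9876


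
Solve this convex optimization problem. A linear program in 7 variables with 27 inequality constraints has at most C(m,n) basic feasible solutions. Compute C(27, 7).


Each vertex corresponds to some choice of n active constraints out of m, so the number of vertices is at most C(m, n) = m! / (n!(m-n)!).
m = 27, n = 7
Numerator: 27 * 26 * 25 * 24 * 23 * 22 * 21
Denominator: 7! = 5040
C(27, 7) = 888030


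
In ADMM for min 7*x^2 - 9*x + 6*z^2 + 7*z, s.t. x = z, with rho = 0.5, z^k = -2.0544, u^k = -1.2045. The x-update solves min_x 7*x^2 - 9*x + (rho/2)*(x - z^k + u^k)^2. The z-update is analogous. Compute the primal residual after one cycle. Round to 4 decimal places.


ADMM iteration with rho = 0.5, z^k = -2.0544, u^k = -1.2045
Step 1: x-update.
Minimize 7*x^2 - 9*x + (0.5/2)*(x + 2.0544 - 1.2045)^2
FOC: (2*7 + 0.5)*x = 9 + 0.5*(-2.0544 + 1.2045)
x^{k+1} = 0.5914
Step 2: z-update.
Minimize 6*z^2 + 7*z + (0.5/2)*(0.5914 - z - 1.2045)^2
FOC: (2*6 + 0.5)*z = -7 + 0.5*(0.5914 - 1.2045)
z^{k+1} = -0.5845
Step 3: u-update.
u^{k+1} = -1.2045 + 0.5914 + 0.5845 = -0.0286
Step 4: Primal residual = |0.5914 + 0.5845| = 1.1759


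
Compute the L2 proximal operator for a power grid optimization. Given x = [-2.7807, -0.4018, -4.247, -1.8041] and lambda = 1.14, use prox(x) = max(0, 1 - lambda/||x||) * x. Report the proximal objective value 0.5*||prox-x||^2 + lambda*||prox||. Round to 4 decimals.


Step 1: Compute ||x||.
||x|| = 5.4024
Step 2: Compute scaling factor.
scale = max(0, 1 - 1.14/5.4024) = 0.789
Step 3: prox(x) = [-2.1939, -0.317, -3.3508, -1.4234]
||prox(x)|| = 4.2624
Step 4: Proximal objective.
0.5*||prox-x||^2 = 0.6498
lambda*||prox|| = 4.8591
Total = 5.5089


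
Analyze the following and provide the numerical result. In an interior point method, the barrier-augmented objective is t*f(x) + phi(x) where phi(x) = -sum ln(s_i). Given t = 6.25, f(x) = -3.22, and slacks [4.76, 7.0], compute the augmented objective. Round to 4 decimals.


Step 1: Compute log-barrier.
ln values: [1.5602, 1.9459]
phi = -(1.5602 + 1.9459) = -3.5062
Step 2: Compute augmented objective.
t*f(x) = 6.25*-3.22 = -20.125
Total = -20.125 - 3.5062 = -23.6312


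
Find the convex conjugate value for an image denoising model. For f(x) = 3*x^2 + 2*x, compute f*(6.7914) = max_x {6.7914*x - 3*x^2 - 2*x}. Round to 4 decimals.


f*(y) = sup_x {y*x - a*x^2 - b*x} = sup_x {(y-b)*x - a*x^2}
FOC: (y - b) - 2a*x = 0 => x* = (y - b)/(2a)
x* = (6.7914 - 2)/(2*3) = 0.7986
f*(6.7914) = (y-b)^2/(4a) = (6.7914 - 2)^2/(4*3)
= 22.9575/12 = 1.9131


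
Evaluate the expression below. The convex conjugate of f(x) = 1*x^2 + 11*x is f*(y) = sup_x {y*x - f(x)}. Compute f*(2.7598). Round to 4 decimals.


f*(y) = sup_x {y*x - a*x^2 - b*x} = sup_x {(y-b)*x - a*x^2}
FOC: (y - b) - 2a*x = 0 => x* = (y - b)/(2a)
x* = (2.7598 - 11)/(2*1) = -4.1201
f*(2.7598) = (y-b)^2/(4a) = (2.7598 - 11)^2/(4*1)
= 67.9009/4 = 16.9752


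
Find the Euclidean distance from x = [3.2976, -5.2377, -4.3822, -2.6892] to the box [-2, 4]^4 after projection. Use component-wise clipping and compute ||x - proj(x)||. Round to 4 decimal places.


Project each component onto [-2, 4].
clip(3.2976) = 3.2976, clip(-5.2377) = -2.0, clip(-4.3822) = -2.0, clip(-2.6892) = -2.0
Projection = [3.2976, -2.0, -2.0, -2.0]
Squared diffs: [0.0, 10.4827, 5.6749, 0.475]
Distance = sqrt(16.6326) = 4.0783


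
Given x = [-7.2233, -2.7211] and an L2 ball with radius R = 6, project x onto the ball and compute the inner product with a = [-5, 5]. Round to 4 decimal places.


Step 1: Compute ||x|| (intermediates to 6 decimals).
||x|| = sqrt((-7.2233)^2 + (-2.7211)^2) = 7.718837
Step 2: Project.
Since ||x|| > R, scale = R/||x|| = 6/7.718837 = 0.777319, proj(x) = scale * x
proj(x) = [-5.614808, -2.115163]
Step 3: Dot product.
a^T * proj(x) = -5*(-5.614808) + 5*(-2.115163) = 17.4982


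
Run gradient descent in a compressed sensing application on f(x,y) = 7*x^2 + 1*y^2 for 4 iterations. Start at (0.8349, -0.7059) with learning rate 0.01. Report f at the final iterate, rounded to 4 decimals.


Gradient descent on f(x,y) = 7*x^2 + 1*y^2.
Starting point: (0.8349, -0.7059), alpha = 0.01
Step 1: grad_x = 2*7*0.8349 = 11.6886, grad_y = 2*1*-0.7059 = -1.4118
  x_1 = 0.8349 - 0.01*11.6886 = 0.718
  y_1 = -0.7059 - 0.01*-1.4118 = -0.6918
Step 2: grad_x = 2*7*0.718 = 10.0522, grad_y = 2*1*-0.6918 = -1.3836
  x_2 = 0.718 - 0.01*10.0522 = 0.6175
  y_2 = -0.6918 - 0.01*-1.3836 = -0.6779
Step 3: grad_x = 2*7*0.6175 = 8.6449, grad_y = 2*1*-0.6779 = -1.3559
  x_3 = 0.6175 - 0.01*8.6449 = 0.531
  y_3 = -0.6779 - 0.01*-1.3559 = -0.6644
Step 4: grad_x = 2*7*0.531 = 7.4346, grad_y = 2*1*-0.6644 = -1.3288
  x_4 = 0.531 - 0.01*7.4346 = 0.4567
  y_4 = -0.6644 - 0.01*-1.3288 = -0.6511
f(0.4567, -0.6511) = 7*0.4567^2 + 1*(-0.6511)^2 = 1.8839


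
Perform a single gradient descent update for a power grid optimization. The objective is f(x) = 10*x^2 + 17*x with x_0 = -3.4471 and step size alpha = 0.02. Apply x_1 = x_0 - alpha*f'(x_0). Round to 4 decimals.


We compute the gradient at x_0 and apply the update.
f'(x) = 20*x + 17
f'(-3.4471) = 20*-3.4471 + 17 = -51.942
x_1 = -3.4471 - 0.02*-51.942 = -2.4083


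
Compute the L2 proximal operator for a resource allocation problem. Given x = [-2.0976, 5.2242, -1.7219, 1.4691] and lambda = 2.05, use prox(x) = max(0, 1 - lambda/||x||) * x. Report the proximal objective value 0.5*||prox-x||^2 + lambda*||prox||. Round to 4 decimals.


Step 1: Compute ||x||.
||x|| = 6.0676
Step 2: Compute scaling factor.
scale = max(0, 1 - 2.05/6.0676) = 0.6621
Step 3: prox(x) = [-1.3889, 3.4591, -1.1401, 0.9727]
||prox(x)|| = 4.0176
Step 4: Proximal objective.
0.5*||prox-x||^2 = 2.1013
lambda*||prox|| = 8.2361
Total = 10.3373


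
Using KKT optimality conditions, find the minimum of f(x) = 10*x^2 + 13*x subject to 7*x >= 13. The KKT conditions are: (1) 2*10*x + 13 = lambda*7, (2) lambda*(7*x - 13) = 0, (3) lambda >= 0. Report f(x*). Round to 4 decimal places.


Step 1: Try lambda = 0 (constraint inactive).
x_unc = -13/(2*10) = -0.65
Check: 7*-0.65 = -4.55 < 13 -- violated!
Step 2: Constraint must be active: 7*x = 13
x* = 13/7 = 1.8571 (rounded; the exact value 13/7 is used below)
lambda = (2*10*(13/7) + 13)/7 = 7.1633
Step 3: Compute optimal value.
f(x*) = 10*(13/7)^2 + 13*(13/7) = 58.6327


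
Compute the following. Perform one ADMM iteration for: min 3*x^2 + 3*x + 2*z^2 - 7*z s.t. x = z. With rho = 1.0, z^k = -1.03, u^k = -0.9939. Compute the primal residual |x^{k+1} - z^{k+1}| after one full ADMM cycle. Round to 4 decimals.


ADMM iteration with rho = 1.0, z^k = -1.03, u^k = -0.9939
Step 1: x-update.
Minimize 3*x^2 + 3*x + (1.0/2)*(x + 1.03 - 0.9939)^2
FOC: (2*3 + 1.0)*x = -3 + 1.0*(-1.03 + 0.9939)
x^{k+1} = -0.4337
Step 2: z-update.
Minimize 2*z^2 - 7*z + (1.0/2)*(-0.4337 - z - 0.9939)^2
FOC: (2*2 + 1.0)*z = 7 + 1.0*(-0.4337 - 0.9939)
z^{k+1} = 1.1145
Step 3: u-update.
u^{k+1} = -0.9939 - 0.4337 - 1.1145 = -2.5421
Step 4: Primal residual = |-0.4337 - 1.1145| = 1.5482


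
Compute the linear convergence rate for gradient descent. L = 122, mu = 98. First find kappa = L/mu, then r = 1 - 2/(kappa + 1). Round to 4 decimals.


Step 1: Compute the condition number.
kappa = L/mu = 122/98 = 1.2449
Step 2: Compute the convergence rate.
r = 1 - 2/(kappa + 1) = 1 - 2*mu/(L + mu) = (L - mu)/(L + mu) = 24/220 = 0.1091


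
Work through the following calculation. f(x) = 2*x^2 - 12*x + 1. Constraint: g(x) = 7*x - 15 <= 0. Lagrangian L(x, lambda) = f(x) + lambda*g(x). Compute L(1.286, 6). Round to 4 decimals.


Step 1: Evaluate f(x).
f(1.286) = 2*1.286^2 - 12*1.286 + 1 = -11.1244
Step 2: Evaluate g(x).
g(1.286) = 7*1.286 - 15 = -5.998
Step 3: Compute Lagrangian.
L = -11.1244 + 6*-5.998 = -47.1124


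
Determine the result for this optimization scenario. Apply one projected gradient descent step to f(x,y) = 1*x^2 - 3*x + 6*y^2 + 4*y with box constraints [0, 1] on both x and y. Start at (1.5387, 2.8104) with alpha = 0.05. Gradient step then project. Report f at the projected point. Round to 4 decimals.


Step 1: Compute gradient at (1.5387, 2.8104).
grad_x = 2*1*1.5387 - 3 = 0.0774
grad_y = 2*6*2.8104 + 4 = 37.7248
Step 2: Gradient step.
x_raw = 1.5387 - 0.05*0.0774 = 1.5348
y_raw = 2.8104 - 0.05*37.7248 = 0.9242
Step 3: Project onto [0, 1].
x_proj = clip(1.5348) = 1.0
y_proj = clip(0.9242) = 0.9242
Step 4: Evaluate f.
f(1.0, 0.9242) = 6.8211


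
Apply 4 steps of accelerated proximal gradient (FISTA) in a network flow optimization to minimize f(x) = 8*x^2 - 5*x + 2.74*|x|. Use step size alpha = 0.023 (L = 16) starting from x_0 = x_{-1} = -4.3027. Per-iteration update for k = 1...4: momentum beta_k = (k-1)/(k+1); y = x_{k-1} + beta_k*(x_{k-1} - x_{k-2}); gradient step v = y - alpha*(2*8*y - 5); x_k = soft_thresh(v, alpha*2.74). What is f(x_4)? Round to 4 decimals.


FISTA on f(x) = 8*x^2 - 5*x + 2.74*|x|
L = 16, alpha = 0.023
Iteration 1: beta = 0.0, y = -4.3027 + 0.0*(-4.3027 + 4.3027) = -4.3027
  grad(y) = -73.8432, v = y - alpha*grad = -2.6043
  prox(v) = soft_thresh(-2.6043, 0.063) = -2.5413
Iteration 2: beta = 0.3333, y = -2.5413 + 0.3333*(-2.5413 + 4.3027) = -1.9541
  grad(y) = -36.2664, v = y - alpha*grad = -1.12
  prox(v) = soft_thresh(-1.12, 0.063) = -1.057
Iteration 3: beta = 0.5, y = -1.057 + 0.5*(-1.057 + 2.5413) = -0.3149
  grad(y) = -10.0378, v = y - alpha*grad = -0.084
  prox(v) = soft_thresh(-0.084, 0.063) = -0.021
Iteration 4: beta = 0.6, y = -0.021 + 0.6*(-0.021 + 1.057) = 0.6006
  grad(y) = 4.6104, v = y - alpha*grad = 0.4946
  prox(v) = soft_thresh(0.4946, 0.063) = 0.4316
f(x_4) = 8*0.4316^2 - 5*0.4316 + 2.74*|0.4316| = 0.5148


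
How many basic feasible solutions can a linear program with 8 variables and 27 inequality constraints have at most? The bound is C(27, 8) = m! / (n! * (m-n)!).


Each vertex corresponds to some choice of n active constraints out of m, so the number of vertices is at most C(m, n) = m! / (n!(m-n)!).
m = 27, n = 8
Numerator: 27 * 26 * 25 * 24 * 23 * 22 * 21 * 20
Denominator: 8! = 40320
C(27, 8) = 2220075


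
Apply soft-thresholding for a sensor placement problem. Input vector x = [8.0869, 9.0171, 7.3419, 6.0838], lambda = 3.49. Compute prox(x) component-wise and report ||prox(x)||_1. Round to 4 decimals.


Soft-thresholding with lambda = 3.49:
prox(8.0869) = sign(8.0869)*max(|8.0869| - 3.49, 0) = 4.5969
prox(9.0171) = sign(9.0171)*max(|9.0171| - 3.49, 0) = 5.5271
prox(7.3419) = sign(7.3419)*max(|7.3419| - 3.49, 0) = 3.8519
prox(6.0838) = sign(6.0838)*max(|6.0838| - 3.49, 0) = 2.5938
prox(x) = [4.5969, 5.5271, 3.8519, 2.5938]
||prox(x)||_1 = 4.5969 + 5.5271 + 3.8519 + 2.5938 = 16.5697


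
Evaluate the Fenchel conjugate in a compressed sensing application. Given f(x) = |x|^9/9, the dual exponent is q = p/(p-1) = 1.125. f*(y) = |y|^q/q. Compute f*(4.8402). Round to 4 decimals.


The conjugate exponent q satisfies 1/p + 1/q = 1.
p = 9, so q = 9/(9 - 1) = 1.125
|y|^q = 4.8402^1.125 = 5.8948
f*(4.8402) = 5.8948 / 1.125 = 5.2398


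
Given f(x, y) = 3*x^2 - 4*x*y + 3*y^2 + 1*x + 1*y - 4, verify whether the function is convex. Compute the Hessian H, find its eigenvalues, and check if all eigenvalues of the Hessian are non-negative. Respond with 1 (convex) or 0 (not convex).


The Hessian of f(x,y) = 3*x^2 - 4*x*y + 3*y^2 + 1*x + 1*y - 4 is:
H = [[6, -4], [-4, 6]]
Trace = 6 + 6 = 12
Determinant = 6*6 - (-4)^2 = 20
Discriminant = (12)^2 - 4*20 = 64.0
Eigenvalues: lambda_1 = 2.0, lambda_2 = 10.0
The function is convex.

1


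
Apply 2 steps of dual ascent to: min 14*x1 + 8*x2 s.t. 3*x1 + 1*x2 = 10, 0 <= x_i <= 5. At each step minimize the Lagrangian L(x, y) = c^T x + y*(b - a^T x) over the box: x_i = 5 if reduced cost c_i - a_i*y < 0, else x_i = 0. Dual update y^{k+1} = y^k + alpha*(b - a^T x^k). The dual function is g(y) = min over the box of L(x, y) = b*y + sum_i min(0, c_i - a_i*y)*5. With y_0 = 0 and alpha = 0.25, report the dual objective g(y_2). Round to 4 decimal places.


Dual ascent for LP: min 14*x1 + 8*x2, 3*x1 + 1*x2 = 10, 0 <= x_i <= 5
Step 1: y^k = 0.0, reduced costs: (14.0, 8.0)
  x^k = (0.0, 0.0), subgradient = b - a^T x = 10.0
  y^{k+1} = 0.0 + 0.25*10.0 = 2.5
Step 2: y^k = 2.5, reduced costs: (6.5, 5.5)
  x^k = (0.0, 0.0), subgradient = b - a^T x = 10.0
  y^{k+1} = 2.5 + 0.25*10.0 = 5.0
Dual objective at y_2 = 5.0: reduced costs (-1.0, 3.0), box minimizer x = (5.0, 0.0)
g(y_2) = b*y + (c1 - a1*y)*x1 + (c2 - a2*y)*x2 = 10*5.0 + (-1.0)*5.0 + 3.0*0.0 = 50.0 - 5.0 + 0.0 = 45.0


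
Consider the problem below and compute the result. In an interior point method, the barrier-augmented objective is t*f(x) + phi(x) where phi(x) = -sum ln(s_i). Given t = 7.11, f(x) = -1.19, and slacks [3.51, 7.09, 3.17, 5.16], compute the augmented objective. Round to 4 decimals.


Step 1: Compute log-barrier.
ln values: [1.2556, 1.9587, 1.1537, 1.6409]
phi = -(1.2556 + 1.9587 + 1.1537 + 1.6409) = -6.009
Step 2: Compute augmented objective.
t*f(x) = 7.11*-1.19 = -8.4609
Total = -8.4609 - 6.009 = -14.4699


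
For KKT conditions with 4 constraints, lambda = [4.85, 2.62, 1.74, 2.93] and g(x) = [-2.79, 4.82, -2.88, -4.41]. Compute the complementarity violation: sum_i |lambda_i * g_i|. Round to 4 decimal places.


KKT complementary slackness check:
lambda_1 * g_1 = 4.85 * -2.79 = -13.5315
lambda_2 * g_2 = 2.62 * 4.82 = 12.6284
lambda_3 * g_3 = 1.74 * -2.88 = -5.0112
lambda_4 * g_4 = 2.93 * -4.41 = -12.9213
Total violation = 13.5315 + 12.6284 + 5.0112 + 12.9213 = 44.0924


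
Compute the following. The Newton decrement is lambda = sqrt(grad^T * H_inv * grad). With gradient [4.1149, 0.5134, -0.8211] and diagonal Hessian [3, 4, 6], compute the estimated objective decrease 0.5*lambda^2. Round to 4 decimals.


Step 1: H is diagonal, so H^(-1) * g = [1.3716, 0.1284, -0.1369].
Step 2: g^T H^(-1) g = sum_i g_i^2 / H_ii
  = (4.1149)^2/3 + (0.5134)^2/4 + (-0.8211)^2/6
  = 5.6441 + 0.0659 + 0.1124 = 5.8224
Step 3: Objective decrease = 0.5 * g^T H^(-1) g = 2.9112


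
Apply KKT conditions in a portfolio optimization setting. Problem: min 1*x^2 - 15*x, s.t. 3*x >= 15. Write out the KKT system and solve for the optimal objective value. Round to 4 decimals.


Step 1: Try lambda = 0 (constraint inactive).
Stationarity: 2*1*x - 15 = 0
x* = 15/(2*1) = 7.5
Check constraint: 3*7.5 = 22.5 >= 15 -- satisfied.
Step 2: Compute optimal value.
f(x*) = 1*7.5^2 - 15*7.5 = -56.25


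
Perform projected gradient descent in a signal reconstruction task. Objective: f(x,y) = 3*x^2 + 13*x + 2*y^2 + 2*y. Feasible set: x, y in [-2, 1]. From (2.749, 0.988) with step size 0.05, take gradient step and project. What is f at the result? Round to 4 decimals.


Step 1: Compute gradient at (2.749, 0.988).
grad_x = 2*3*2.749 + 13 = 29.494
grad_y = 2*2*0.988 + 2 = 5.952
Step 2: Gradient step.
x_raw = 2.749 - 0.05*29.494 = 1.2743
y_raw = 0.988 - 0.05*5.952 = 0.6904
Step 3: Project onto [-2, 1].
x_proj = clip(1.2743) = 1.0
y_proj = clip(0.6904) = 0.6904
Step 4: Evaluate f.
f(1.0, 0.6904) = 18.3341


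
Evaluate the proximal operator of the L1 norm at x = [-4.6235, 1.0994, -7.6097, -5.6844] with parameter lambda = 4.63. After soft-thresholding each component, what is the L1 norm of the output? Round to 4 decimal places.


Soft-thresholding with lambda = 4.63:
prox(-4.6235) = sign(-4.6235)*max(|-4.6235| - 4.63, 0) = 0.0
prox(1.0994) = sign(1.0994)*max(|1.0994| - 4.63, 0) = 0.0
prox(-7.6097) = sign(-7.6097)*max(|-7.6097| - 4.63, 0) = -2.9797
prox(-5.6844) = sign(-5.6844)*max(|-5.6844| - 4.63, 0) = -1.0544
prox(x) = [0.0, 0.0, -2.9797, -1.0544]
||prox(x)||_1 = 0.0 + 0.0 + 2.9797 + 1.0544 = 4.0341


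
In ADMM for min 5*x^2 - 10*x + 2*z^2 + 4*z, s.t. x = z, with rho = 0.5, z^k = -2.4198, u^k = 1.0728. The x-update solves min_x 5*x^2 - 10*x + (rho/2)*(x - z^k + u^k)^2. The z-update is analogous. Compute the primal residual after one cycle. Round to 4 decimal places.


ADMM iteration with rho = 0.5, z^k = -2.4198, u^k = 1.0728
Step 1: x-update.
Minimize 5*x^2 - 10*x + (0.5/2)*(x + 2.4198 + 1.0728)^2
FOC: (2*5 + 0.5)*x = 10 + 0.5*(-2.4198 - 1.0728)
x^{k+1} = 0.7861
Step 2: z-update.
Minimize 2*z^2 + 4*z + (0.5/2)*(0.7861 - z + 1.0728)^2
FOC: (2*2 + 0.5)*z = -4 + 0.5*(0.7861 + 1.0728)
z^{k+1} = -0.6823
Step 3: u-update.
u^{k+1} = 1.0728 + 0.7861 + 0.6823 = 2.5412
Step 4: Primal residual = |0.7861 + 0.6823| = 1.4684


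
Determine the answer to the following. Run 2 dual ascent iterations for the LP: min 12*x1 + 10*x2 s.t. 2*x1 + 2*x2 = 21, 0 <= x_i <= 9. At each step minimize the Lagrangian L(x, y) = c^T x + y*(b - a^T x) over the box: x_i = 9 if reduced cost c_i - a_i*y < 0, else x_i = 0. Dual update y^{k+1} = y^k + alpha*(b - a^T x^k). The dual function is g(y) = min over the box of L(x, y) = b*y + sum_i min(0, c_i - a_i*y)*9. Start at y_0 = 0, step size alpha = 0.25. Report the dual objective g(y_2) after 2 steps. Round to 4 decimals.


Dual ascent for LP: min 12*x1 + 10*x2, 2*x1 + 2*x2 = 21, 0 <= x_i <= 9
Step 1: y^k = 0.0, reduced costs: (12.0, 10.0)
  x^k = (0.0, 0.0), subgradient = b - a^T x = 21.0
  y^{k+1} = 0.0 + 0.25*21.0 = 5.25
Step 2: y^k = 5.25, reduced costs: (1.5, -0.5)
  x^k = (0.0, 9.0), subgradient = b - a^T x = 3.0
  y^{k+1} = 5.25 + 0.25*3.0 = 6.0
Dual objective at y_2 = 6.0: reduced costs (0.0, -2.0), box minimizer x = (0.0, 9.0)
g(y_2) = b*y + (c1 - a1*y)*x1 + (c2 - a2*y)*x2 = 21*6.0 + 0.0*0.0 + (-2.0)*9.0 = 126.0 + 0.0 - 18.0 = 108.0


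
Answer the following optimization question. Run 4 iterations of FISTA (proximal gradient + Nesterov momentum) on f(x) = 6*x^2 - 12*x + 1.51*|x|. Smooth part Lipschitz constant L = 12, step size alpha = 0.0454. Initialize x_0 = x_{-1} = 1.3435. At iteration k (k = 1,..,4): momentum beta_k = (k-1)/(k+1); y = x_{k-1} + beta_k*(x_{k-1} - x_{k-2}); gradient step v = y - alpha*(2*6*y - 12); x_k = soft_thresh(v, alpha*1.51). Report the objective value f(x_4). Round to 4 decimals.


FISTA on f(x) = 6*x^2 - 12*x + 1.51*|x|
L = 12, alpha = 0.0454
Iteration 1: beta = 0.0, y = 1.3435 + 0.0*(1.3435 - 1.3435) = 1.3435
  grad(y) = 4.122, v = y - alpha*grad = 1.1564
  prox(v) = soft_thresh(1.1564, 0.0686) = 1.0878
Iteration 2: beta = 0.3333, y = 1.0878 + 0.3333*(1.0878 - 1.3435) = 1.0026
  grad(y) = 0.0309, v = y - alpha*grad = 1.0012
  prox(v) = soft_thresh(1.0012, 0.0686) = 0.9326
Iteration 3: beta = 0.5, y = 0.9326 + 0.5*(0.9326 - 1.0878) = 0.855
  grad(y) = -1.7397, v = y - alpha*grad = 0.934
  prox(v) = soft_thresh(0.934, 0.0686) = 0.8655
Iteration 4: beta = 0.6, y = 0.8655 + 0.6*(0.8655 - 0.9326) = 0.8252
  grad(y) = -2.0982, v = y - alpha*grad = 0.9204
  prox(v) = soft_thresh(0.9204, 0.0686) = 0.8519
f(x_4) = 6*0.8519^2 - 12*0.8519 + 1.51*|0.8519| = -4.582


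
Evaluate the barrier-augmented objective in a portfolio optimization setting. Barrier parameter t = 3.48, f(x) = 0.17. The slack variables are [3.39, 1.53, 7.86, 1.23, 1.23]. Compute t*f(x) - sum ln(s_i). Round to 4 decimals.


Step 1: Compute log-barrier.
ln values: [1.2208, 0.4253, 2.0618, 0.207, 0.207]
phi = -(1.2208 + 0.4253 + 2.0618 + 0.207 + 0.207) = -4.1219
Step 2: Compute augmented objective.
t*f(x) = 3.48*0.17 = 0.5916
Total = 0.5916 - 4.1219 = -3.5303


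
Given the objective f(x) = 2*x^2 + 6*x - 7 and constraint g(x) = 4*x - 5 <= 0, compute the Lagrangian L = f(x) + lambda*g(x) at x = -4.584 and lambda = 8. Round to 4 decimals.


Step 1: Evaluate f(x).
f(-4.584) = 2*(-4.584)^2 + 6*(-4.584) - 7 = 7.5221
Step 2: Evaluate g(x).
g(-4.584) = 4*-4.584 - 5 = -23.336
Step 3: Compute Lagrangian.
L = 7.5221 + 8*-23.336 = -179.1659


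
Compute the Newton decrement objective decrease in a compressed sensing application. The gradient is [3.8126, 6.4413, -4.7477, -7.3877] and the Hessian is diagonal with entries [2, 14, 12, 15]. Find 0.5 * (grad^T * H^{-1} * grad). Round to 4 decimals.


Step 1: H is diagonal, so H^(-1) * g = [1.9063, 0.4601, -0.3956, -0.4925].
Step 2: g^T H^(-1) g = sum_i g_i^2 / H_ii
  = (3.8126)^2/2 + (6.4413)^2/14 + (-4.7477)^2/12 + (-7.3877)^2/15
  = 7.268 + 2.9636 + 1.8784 + 3.6385 = 15.7485
Step 3: Objective decrease = 0.5 * g^T H^(-1) g = 7.8742


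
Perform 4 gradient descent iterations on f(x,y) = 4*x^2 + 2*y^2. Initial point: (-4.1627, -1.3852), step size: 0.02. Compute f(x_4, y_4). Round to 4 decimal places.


Gradient descent on f(x,y) = 4*x^2 + 2*y^2.
Starting point: (-4.1627, -1.3852), alpha = 0.02
Step 1: grad_x = 2*4*-4.1627 = -33.3016, grad_y = 2*2*-1.3852 = -5.5408
  x_1 = -4.1627 - 0.02*-33.3016 = -3.4967
  y_1 = -1.3852 - 0.02*-5.5408 = -1.2744
Step 2: grad_x = 2*4*-3.4967 = -27.9733, grad_y = 2*2*-1.2744 = -5.0975
  x_2 = -3.4967 - 0.02*-27.9733 = -2.9372
  y_2 = -1.2744 - 0.02*-5.0975 = -1.1724
Step 3: grad_x = 2*4*-2.9372 = -23.4976, grad_y = 2*2*-1.1724 = -4.6897
  x_3 = -2.9372 - 0.02*-23.4976 = -2.4672
  y_3 = -1.1724 - 0.02*-4.6897 = -1.0786
Step 4: grad_x = 2*4*-2.4672 = -19.738, grad_y = 2*2*-1.0786 = -4.3146
  x_4 = -2.4672 - 0.02*-19.738 = -2.0725
  y_4 = -1.0786 - 0.02*-4.3146 = -0.9923
f(-2.0725, -0.9923) = 4*(-2.0725)^2 + 2*(-0.9923)^2 = 19.1504


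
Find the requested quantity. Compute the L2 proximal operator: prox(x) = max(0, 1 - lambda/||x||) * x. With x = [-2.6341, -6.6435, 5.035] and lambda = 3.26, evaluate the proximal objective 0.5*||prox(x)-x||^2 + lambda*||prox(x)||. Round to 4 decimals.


Step 1: Compute ||x||.
||x|| = 8.7422
Step 2: Compute scaling factor.
scale = max(0, 1 - 3.26/8.7422) = 0.6271
Step 3: prox(x) = [-1.6518, -4.1661, 3.1574]
||prox(x)|| = 5.4822
Step 4: Proximal objective.
0.5*||prox-x||^2 = 5.3138
lambda*||prox|| = 17.872
Total = 23.1857


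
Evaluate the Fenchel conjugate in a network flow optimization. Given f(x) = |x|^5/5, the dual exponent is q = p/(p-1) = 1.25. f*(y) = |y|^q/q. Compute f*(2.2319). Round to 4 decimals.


The conjugate exponent q satisfies 1/p + 1/q = 1.
p = 5, so q = 5/(5 - 1) = 1.25
|y|^q = 2.2319^1.25 = 2.728
f*(2.2319) = 2.728 / 1.25 = 2.1824


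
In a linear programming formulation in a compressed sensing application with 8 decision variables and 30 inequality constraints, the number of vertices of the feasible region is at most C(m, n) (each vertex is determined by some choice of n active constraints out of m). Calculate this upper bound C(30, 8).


Each vertex corresponds to some choice of n active constraints out of m, so the number of vertices is at most C(m, n) = m! / (n!(m-n)!).
m = 30, n = 8
Numerator: 30 * 29 * 28 * 27 * 26 * 25 * 24 * 23
Denominator: 8! = 40320
C(30, 8) = 5852925


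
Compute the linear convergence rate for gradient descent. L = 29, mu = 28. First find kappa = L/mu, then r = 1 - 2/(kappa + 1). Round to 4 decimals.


Step 1: Compute the condition number.
kappa = L/mu = 29/28 = 1.0357
Step 2: Compute the convergence rate.
r = 1 - 2/(kappa + 1) = 1 - 2*mu/(L + mu) = (L - mu)/(L + mu) = 1/57 = 0.0175


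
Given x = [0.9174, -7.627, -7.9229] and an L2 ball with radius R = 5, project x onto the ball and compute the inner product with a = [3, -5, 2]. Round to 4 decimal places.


Step 1: Compute ||x|| (intermediates to 6 decimals).
||x|| = sqrt(0.9174^2 + (-7.627)^2 + (-7.9229)^2) = 11.035628
Step 2: Project.
Since ||x|| > R, scale = R/||x|| = 5/11.035628 = 0.453078, proj(x) = scale * x
proj(x) = [0.415654, -3.455626, -3.589692]
Step 3: Dot product.
a^T * proj(x) = 3*0.415654 - 5*(-3.455626) + 2*(-3.589692) = 11.3457


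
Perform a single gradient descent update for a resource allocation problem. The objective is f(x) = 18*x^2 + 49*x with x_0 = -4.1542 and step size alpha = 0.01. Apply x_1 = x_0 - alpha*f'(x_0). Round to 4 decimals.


We compute the gradient at x_0 and apply the update.
f'(x) = 36*x + 49
f'(-4.1542) = 36*-4.1542 + 49 = -100.5512
x_1 = -4.1542 - 0.01*-100.5512 = -3.1487


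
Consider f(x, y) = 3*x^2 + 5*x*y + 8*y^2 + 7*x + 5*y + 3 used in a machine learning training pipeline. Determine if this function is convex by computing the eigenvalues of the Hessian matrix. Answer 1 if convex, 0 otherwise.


The Hessian of f(x,y) = 3*x^2 + 5*x*y + 8*y^2 + 7*x + 5*y + 3 is:
H = [[6, 5], [5, 16]]
Trace = 6 + 16 = 22
Determinant = 6*16 - (5)^2 = 71
Discriminant = (22)^2 - 4*71 = 200.0
Eigenvalues: lambda_1 = 3.9289, lambda_2 = 18.0711
The function is convex.

1


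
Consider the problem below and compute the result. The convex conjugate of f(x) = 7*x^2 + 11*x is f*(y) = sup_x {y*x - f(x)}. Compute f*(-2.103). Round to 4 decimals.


f*(y) = sup_x {y*x - a*x^2 - b*x} = sup_x {(y-b)*x - a*x^2}
FOC: (y - b) - 2a*x = 0 => x* = (y - b)/(2a)
x* = (-2.103 - 11)/(2*7) = -0.9359
f*(-2.103) = (y-b)^2/(4a) = (-2.103 - 11)^2/(4*7)
= 171.6886/28 = 6.1317


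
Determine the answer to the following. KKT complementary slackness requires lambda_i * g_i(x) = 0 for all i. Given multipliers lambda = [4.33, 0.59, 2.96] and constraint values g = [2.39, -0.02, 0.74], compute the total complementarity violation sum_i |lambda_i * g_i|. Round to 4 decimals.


KKT complementary slackness check:
lambda_1 * g_1 = 4.33 * 2.39 = 10.3487
lambda_2 * g_2 = 0.59 * -0.02 = -0.0118
lambda_3 * g_3 = 2.96 * 0.74 = 2.1904
Total violation = 10.3487 + 0.0118 + 2.1904 = 12.5509


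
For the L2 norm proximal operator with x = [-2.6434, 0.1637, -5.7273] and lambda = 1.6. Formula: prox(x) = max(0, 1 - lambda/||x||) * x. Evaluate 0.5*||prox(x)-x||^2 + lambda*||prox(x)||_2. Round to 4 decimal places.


Step 1: Compute ||x||.
||x|| = 6.31
Step 2: Compute scaling factor.
scale = max(0, 1 - 1.6/6.31) = 0.7464
Step 3: prox(x) = [-1.9731, 0.1222, -4.2751]
||prox(x)|| = 4.71
Step 4: Proximal objective.
0.5*||prox-x||^2 = 1.28
lambda*||prox|| = 7.536
Total = 8.816


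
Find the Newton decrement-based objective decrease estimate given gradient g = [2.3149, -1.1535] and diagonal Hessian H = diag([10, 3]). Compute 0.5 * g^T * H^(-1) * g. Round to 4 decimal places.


Step 1: H is diagonal, so H^(-1) * g = [0.2315, -0.3845].
Step 2: g^T H^(-1) g = sum_i g_i^2 / H_ii
  = (2.3149)^2/10 + (-1.1535)^2/3
  = 0.5359 + 0.4435 = 0.9794
Step 3: Objective decrease = 0.5 * g^T H^(-1) g = 0.4897


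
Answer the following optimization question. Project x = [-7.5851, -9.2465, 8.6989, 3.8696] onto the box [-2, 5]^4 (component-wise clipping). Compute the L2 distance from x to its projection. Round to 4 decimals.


Project each component onto [-2, 5].
clip(-7.5851) = -2.0, clip(-9.2465) = -2.0, clip(8.6989) = 5.0, clip(3.8696) = 3.8696
Projection = [-2.0, -2.0, 5.0, 3.8696]
Squared diffs: [31.1933, 52.5118, 13.6819, 0.0]
Distance = sqrt(97.387) = 9.8685


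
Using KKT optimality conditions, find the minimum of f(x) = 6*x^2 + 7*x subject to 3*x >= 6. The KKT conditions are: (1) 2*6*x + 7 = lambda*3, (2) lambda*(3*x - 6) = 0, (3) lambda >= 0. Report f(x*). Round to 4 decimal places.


Step 1: Try lambda = 0 (constraint inactive).
x_unc = -7/(2*6) = -0.5833
Check: 3*-0.5833 = -1.7499 < 6 -- violated!
Step 2: Constraint must be active: 3*x = 6
x* = 6/3 = 2.0
lambda = (2*6*2.0 + 7)/3 = 10.3333
Step 3: Compute optimal value.
f(x*) = 6*2.0^2 + 7*2.0 = 38.0


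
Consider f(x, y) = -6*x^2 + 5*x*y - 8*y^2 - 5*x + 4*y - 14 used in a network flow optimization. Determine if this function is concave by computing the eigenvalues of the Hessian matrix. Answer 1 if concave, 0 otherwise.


The Hessian of f(x,y) = -6*x^2 + 5*x*y - 8*y^2 - 5*x + 4*y - 14 is:
H = [[-12, 5], [5, -16]]
Trace = -12 - 16 = -28
Determinant = -12*-16 - (5)^2 = 167
Discriminant = (-28)^2 - 4*167 = 116.0
Eigenvalues: lambda_1 = -19.3852, lambda_2 = -8.6148
The function is concave.

1


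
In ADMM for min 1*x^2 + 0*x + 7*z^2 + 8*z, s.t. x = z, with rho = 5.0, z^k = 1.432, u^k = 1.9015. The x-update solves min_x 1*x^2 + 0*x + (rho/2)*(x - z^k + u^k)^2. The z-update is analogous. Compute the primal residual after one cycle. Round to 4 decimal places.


ADMM iteration with rho = 5.0, z^k = 1.432, u^k = 1.9015
Step 1: x-update.
Minimize 1*x^2 + 0*x + (5.0/2)*(x - 1.432 + 1.9015)^2
FOC: (2*1 + 5.0)*x = 0 + 5.0*(1.432 - 1.9015)
x^{k+1} = -0.3354
Step 2: z-update.
Minimize 7*z^2 + 8*z + (5.0/2)*(-0.3354 - z + 1.9015)^2
FOC: (2*7 + 5.0)*z = -8 + 5.0*(-0.3354 + 1.9015)
z^{k+1} = -0.0089
Step 3: u-update.
u^{k+1} = 1.9015 - 0.3354 + 0.0089 = 1.5751
Step 4: Primal residual = |-0.3354 + 0.0089| = 0.3264


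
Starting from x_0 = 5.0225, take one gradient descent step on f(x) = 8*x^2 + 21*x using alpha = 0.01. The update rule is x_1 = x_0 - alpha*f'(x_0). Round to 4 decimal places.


We compute the gradient at x_0 and apply the update.
f'(x) = 16*x + 21
f'(5.0225) = 16*5.0225 + 21 = 101.36
x_1 = 5.0225 - 0.01*101.36 = 4.0089


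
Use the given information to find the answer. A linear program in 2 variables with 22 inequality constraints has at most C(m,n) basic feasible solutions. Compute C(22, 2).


Each vertex corresponds to some choice of n active constraints out of m, so the number of vertices is at most C(m, n) = m! / (n!(m-n)!).
m = 22, n = 2
Numerator: 22 * 21
Denominator: 2! = 2
C(22, 2) = 231


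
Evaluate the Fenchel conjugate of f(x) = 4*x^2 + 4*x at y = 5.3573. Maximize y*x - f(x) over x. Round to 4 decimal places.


f*(y) = sup_x {y*x - a*x^2 - b*x} = sup_x {(y-b)*x - a*x^2}
FOC: (y - b) - 2a*x = 0 => x* = (y - b)/(2a)
x* = (5.3573 - 4)/(2*4) = 0.1697
f*(5.3573) = (y-b)^2/(4a) = (5.3573 - 4)^2/(4*4)
= 1.8423/16 = 0.1151


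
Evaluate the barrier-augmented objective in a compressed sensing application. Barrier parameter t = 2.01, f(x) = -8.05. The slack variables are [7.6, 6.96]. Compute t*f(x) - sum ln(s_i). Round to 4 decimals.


Step 1: Compute log-barrier.
ln values: [2.0281, 1.9402]
phi = -(2.0281 + 1.9402) = -3.9683
Step 2: Compute augmented objective.
t*f(x) = 2.01*-8.05 = -16.1805
Total = -16.1805 - 3.9683 = -20.1488


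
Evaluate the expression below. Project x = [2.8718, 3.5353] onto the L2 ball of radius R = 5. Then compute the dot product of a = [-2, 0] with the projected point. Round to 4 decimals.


Step 1: Compute ||x|| (intermediates to 6 decimals).
||x|| = sqrt(2.8718^2 + 3.5353^2) = 4.554732
Step 2: Project.
Since ||x|| <= R, proj = x (no scaling needed).
proj(x) = [2.8718, 3.5353]
Step 3: Dot product.
a^T * proj(x) = -2*2.8718 + 0*3.5353 = -5.7436


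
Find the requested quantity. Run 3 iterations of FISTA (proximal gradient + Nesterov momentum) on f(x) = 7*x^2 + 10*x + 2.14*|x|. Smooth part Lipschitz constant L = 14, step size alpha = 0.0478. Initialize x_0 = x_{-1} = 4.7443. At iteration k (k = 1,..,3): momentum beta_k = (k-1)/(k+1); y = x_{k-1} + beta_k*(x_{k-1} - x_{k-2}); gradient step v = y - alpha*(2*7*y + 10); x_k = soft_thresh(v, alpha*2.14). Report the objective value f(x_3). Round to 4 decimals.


FISTA on f(x) = 7*x^2 + 10*x + 2.14*|x|
L = 14, alpha = 0.0478
Iteration 1: beta = 0.0, y = 4.7443 + 0.0*(4.7443 - 4.7443) = 4.7443
  grad(y) = 76.4202, v = y - alpha*grad = 1.0914
  prox(v) = soft_thresh(1.0914, 0.1023) = 0.9891
Iteration 2: beta = 0.3333, y = 0.9891 + 0.3333*(0.9891 - 4.7443) = -0.2626
  grad(y) = 6.3236, v = y - alpha*grad = -0.5649
  prox(v) = soft_thresh(-0.5649, 0.1023) = -0.4626
Iteration 3: beta = 0.5, y = -0.4626 + 0.5*(-0.4626 - 0.9891) = -1.1884
  grad(y) = -6.638, v = y - alpha*grad = -0.8711
  prox(v) = soft_thresh(-0.8711, 0.1023) = -0.7688
f(x_3) = 7*(-0.7688)^2 + 10*(-0.7688) + 2.14*|-0.7688| = -1.9053


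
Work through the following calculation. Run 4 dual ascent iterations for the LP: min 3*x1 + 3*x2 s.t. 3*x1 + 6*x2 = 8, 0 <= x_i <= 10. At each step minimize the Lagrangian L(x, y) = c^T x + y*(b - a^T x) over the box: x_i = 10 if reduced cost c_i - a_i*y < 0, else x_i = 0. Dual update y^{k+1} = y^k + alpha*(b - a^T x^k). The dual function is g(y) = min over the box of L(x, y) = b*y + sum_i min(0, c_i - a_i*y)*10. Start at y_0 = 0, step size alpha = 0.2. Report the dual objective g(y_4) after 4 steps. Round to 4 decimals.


Dual ascent for LP: min 3*x1 + 3*x2, 3*x1 + 6*x2 = 8, 0 <= x_i <= 10
Step 1: y^k = 0.0, reduced costs: (3.0, 3.0)
  x^k = (0.0, 0.0), subgradient = b - a^T x = 8.0
  y^{k+1} = 0.0 + 0.2*8.0 = 1.6
Step 2: y^k = 1.6, reduced costs: (-1.8, -6.6)
  x^k = (10.0, 10.0), subgradient = b - a^T x = -82.0
  y^{k+1} = 1.6 + 0.2*-82.0 = -14.8
Step 3: y^k = -14.8, reduced costs: (47.4, 91.8)
  x^k = (0.0, 0.0), subgradient = b - a^T x = 8.0
  y^{k+1} = -14.8 + 0.2*8.0 = -13.2
Step 4: y^k = -13.2, reduced costs: (42.6, 82.2)
  x^k = (0.0, 0.0), subgradient = b - a^T x = 8.0
  y^{k+1} = -13.2 + 0.2*8.0 = -11.6
Dual objective at y_4 = -11.6: reduced costs (37.8, 72.6), box minimizer x = (0.0, 0.0)
g(y_4) = b*y + (c1 - a1*y)*x1 + (c2 - a2*y)*x2 = 8*(-11.6) + 37.8*0.0 + 72.6*0.0 = -92.8 + 0.0 + 0.0 = -92.8


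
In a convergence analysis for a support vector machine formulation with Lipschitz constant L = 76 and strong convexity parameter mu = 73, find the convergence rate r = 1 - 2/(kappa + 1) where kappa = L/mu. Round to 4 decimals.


Step 1: Compute the condition number.
kappa = L/mu = 76/73 = 1.0411
Step 2: Compute the convergence rate.
r = 1 - 2/(kappa + 1) = 1 - 2*mu/(L + mu) = (L - mu)/(L + mu) = 3/149 = 0.0201


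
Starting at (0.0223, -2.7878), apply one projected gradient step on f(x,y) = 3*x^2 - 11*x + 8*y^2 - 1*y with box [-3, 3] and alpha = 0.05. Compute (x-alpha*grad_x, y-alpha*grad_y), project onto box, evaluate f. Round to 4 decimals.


Step 1: Compute gradient at (0.0223, -2.7878).
grad_x = 2*3*0.0223 - 11 = -10.8662
grad_y = 2*8*-2.7878 - 1 = -45.6048
Step 2: Gradient step.
x_raw = 0.0223 - 0.05*-10.8662 = 0.5656
y_raw = -2.7878 - 0.05*-45.6048 = -0.5076
Step 3: Project onto [-3, 3].
x_proj = clip(0.5656) = 0.5656
y_proj = clip(-0.5076) = -0.5076
Step 4: Evaluate f.
f(0.5656, -0.5076) = -2.6935


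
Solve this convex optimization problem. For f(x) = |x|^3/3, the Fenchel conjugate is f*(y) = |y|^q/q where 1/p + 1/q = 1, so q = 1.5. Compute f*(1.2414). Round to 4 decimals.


The conjugate exponent q satisfies 1/p + 1/q = 1.
p = 3, so q = 3/(3 - 1) = 1.5
|y|^q = 1.2414^1.5 = 1.3831
f*(1.2414) = 1.3831 / 1.5 = 0.9221


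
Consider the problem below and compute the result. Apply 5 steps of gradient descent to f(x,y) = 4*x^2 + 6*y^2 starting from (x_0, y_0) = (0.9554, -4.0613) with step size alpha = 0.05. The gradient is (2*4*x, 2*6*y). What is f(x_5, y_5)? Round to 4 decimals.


Gradient descent on f(x,y) = 4*x^2 + 6*y^2.
Starting point: (0.9554, -4.0613), alpha = 0.05
Step 1: grad_x = 2*4*0.9554 = 7.6432, grad_y = 2*6*-4.0613 = -48.7356
  x_1 = 0.9554 - 0.05*7.6432 = 0.5732
  y_1 = -4.0613 - 0.05*-48.7356 = -1.6245
Step 2: grad_x = 2*4*0.5732 = 4.5859, grad_y = 2*6*-1.6245 = -19.4942
  x_2 = 0.5732 - 0.05*4.5859 = 0.3439
  y_2 = -1.6245 - 0.05*-19.4942 = -0.6498
Step 3: grad_x = 2*4*0.3439 = 2.7516, grad_y = 2*6*-0.6498 = -7.7977
  x_3 = 0.3439 - 0.05*2.7516 = 0.2064
  y_3 = -0.6498 - 0.05*-7.7977 = -0.2599
Step 4: grad_x = 2*4*0.2064 = 1.6509, grad_y = 2*6*-0.2599 = -3.1191
  x_4 = 0.2064 - 0.05*1.6509 = 0.1238
  y_4 = -0.2599 - 0.05*-3.1191 = -0.104
Step 5: grad_x = 2*4*0.1238 = 0.9906, grad_y = 2*6*-0.104 = -1.2476
  x_5 = 0.1238 - 0.05*0.9906 = 0.0743
  y_5 = -0.104 - 0.05*-1.2476 = -0.0416
f(0.0743, -0.0416) = 4*0.0743^2 + 6*(-0.0416)^2 = 0.0325


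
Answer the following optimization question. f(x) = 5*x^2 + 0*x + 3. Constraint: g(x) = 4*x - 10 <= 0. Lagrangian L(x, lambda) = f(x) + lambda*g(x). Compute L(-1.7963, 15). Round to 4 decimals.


Step 1: Evaluate f(x).
f(-1.7963) = 5*(-1.7963)^2 + 0*(-1.7963) + 3 = 19.1335
Step 2: Evaluate g(x).
g(-1.7963) = 4*-1.7963 - 10 = -17.1852
Step 3: Compute Lagrangian.
L = 19.1335 + 15*-17.1852 = -238.6445


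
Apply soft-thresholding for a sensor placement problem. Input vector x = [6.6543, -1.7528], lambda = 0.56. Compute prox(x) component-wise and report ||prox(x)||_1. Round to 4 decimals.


Soft-thresholding with lambda = 0.56:
prox(6.6543) = sign(6.6543)*max(|6.6543| - 0.56, 0) = 6.0943
prox(-1.7528) = sign(-1.7528)*max(|-1.7528| - 0.56, 0) = -1.1928
prox(x) = [6.0943, -1.1928]
||prox(x)||_1 = 6.0943 + 1.1928 = 7.2871


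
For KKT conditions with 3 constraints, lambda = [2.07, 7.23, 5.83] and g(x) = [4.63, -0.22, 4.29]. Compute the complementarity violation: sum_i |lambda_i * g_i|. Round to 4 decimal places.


KKT complementary slackness check:
lambda_1 * g_1 = 2.07 * 4.63 = 9.5841
lambda_2 * g_2 = 7.23 * -0.22 = -1.5906
lambda_3 * g_3 = 5.83 * 4.29 = 25.0107
Total violation = 9.5841 + 1.5906 + 25.0107 = 36.1854


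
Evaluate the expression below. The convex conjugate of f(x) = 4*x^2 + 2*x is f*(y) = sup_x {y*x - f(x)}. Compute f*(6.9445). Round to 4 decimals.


f*(y) = sup_x {y*x - a*x^2 - b*x} = sup_x {(y-b)*x - a*x^2}
FOC: (y - b) - 2a*x = 0 => x* = (y - b)/(2a)
x* = (6.9445 - 2)/(2*4) = 0.6181
f*(6.9445) = (y-b)^2/(4a) = (6.9445 - 2)^2/(4*4)
= 24.4481/16 = 1.528


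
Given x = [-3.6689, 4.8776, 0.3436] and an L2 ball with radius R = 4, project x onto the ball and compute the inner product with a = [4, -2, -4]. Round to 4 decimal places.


Step 1: Compute ||x|| (intermediates to 6 decimals).
||x|| = sqrt((-3.6689)^2 + 4.8776^2 + 0.3436^2) = 6.11309
Step 2: Project.
Since ||x|| > R, scale = R/||x|| = 4/6.11309 = 0.654334, proj(x) = scale * x
proj(x) = [-2.400686, 3.19158, 0.224829]
Step 3: Dot product.
a^T * proj(x) = 4*(-2.400686) - 2*3.19158 - 4*0.224829 = -16.8852


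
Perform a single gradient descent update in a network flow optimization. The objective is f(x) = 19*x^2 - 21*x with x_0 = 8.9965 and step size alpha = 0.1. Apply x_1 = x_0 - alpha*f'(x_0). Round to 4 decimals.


We compute the gradient at x_0 and apply the update.
f'(x) = 38*x - 21
f'(8.9965) = 38*8.9965 - 21 = 320.867
x_1 = 8.9965 - 0.1*320.867 = -23.0902


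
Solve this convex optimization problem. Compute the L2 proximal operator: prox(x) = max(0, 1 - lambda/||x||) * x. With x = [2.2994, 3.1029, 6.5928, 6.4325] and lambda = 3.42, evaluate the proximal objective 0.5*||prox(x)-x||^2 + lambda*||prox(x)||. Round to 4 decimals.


Step 1: Compute ||x||.
||x|| = 9.9879
Step 2: Compute scaling factor.
scale = max(0, 1 - 3.42/9.9879) = 0.6576
Step 3: prox(x) = [1.512, 2.0404, 4.3353, 4.2299]
||prox(x)|| = 6.5679
Step 4: Proximal objective.
0.5*||prox-x||^2 = 5.8482
lambda*||prox|| = 22.4622
Total = 28.3103
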